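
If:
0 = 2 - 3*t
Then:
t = 2/3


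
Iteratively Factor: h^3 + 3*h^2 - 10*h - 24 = (h - 3)*(h^2 + 6*h + 8) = (h - 3)*(h + 4)*(h + 2)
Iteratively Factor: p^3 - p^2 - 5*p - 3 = (p - 3)*(p^2 + 2*p + 1) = (p - 3)*(p + 1)*(p + 1)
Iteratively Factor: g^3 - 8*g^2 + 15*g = (g - 3)*(g^2 - 5*g) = (g - 5)*(g - 3)*(g)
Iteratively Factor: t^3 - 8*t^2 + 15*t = (t - 3)*(t^2 - 5*t) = t*(t - 3)*(t - 5)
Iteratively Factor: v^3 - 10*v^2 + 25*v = (v - 5)*(v^2 - 5*v) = v*(v - 5)*(v - 5)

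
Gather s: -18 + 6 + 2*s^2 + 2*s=2*s^2 + 2*s - 12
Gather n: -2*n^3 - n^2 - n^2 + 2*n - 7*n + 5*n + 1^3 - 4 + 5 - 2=-2*n^3 - 2*n^2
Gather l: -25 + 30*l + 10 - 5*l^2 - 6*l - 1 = -5*l^2 + 24*l - 16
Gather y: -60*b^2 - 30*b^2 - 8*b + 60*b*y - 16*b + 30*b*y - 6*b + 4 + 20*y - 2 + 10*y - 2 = -90*b^2 - 30*b + y*(90*b + 30)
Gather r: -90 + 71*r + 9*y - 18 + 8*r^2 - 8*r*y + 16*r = 8*r^2 + r*(87 - 8*y) + 9*y - 108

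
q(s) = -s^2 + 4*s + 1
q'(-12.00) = 28.00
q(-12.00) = -191.00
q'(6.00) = -8.00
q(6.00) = -11.00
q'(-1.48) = 6.96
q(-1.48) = -7.11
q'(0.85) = 2.30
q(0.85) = 3.68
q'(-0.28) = 4.56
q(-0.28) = -0.20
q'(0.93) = 2.14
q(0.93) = 3.86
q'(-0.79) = 5.58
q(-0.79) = -2.78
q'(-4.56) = 13.12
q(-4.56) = -38.03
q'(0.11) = 3.78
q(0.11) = 1.43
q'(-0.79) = 5.58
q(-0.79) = -2.78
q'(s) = 4 - 2*s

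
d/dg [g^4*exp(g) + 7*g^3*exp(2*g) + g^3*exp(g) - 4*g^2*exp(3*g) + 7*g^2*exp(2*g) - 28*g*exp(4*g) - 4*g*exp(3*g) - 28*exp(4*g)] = (g^4 + 14*g^3*exp(g) + 5*g^3 - 12*g^2*exp(2*g) + 35*g^2*exp(g) + 3*g^2 - 112*g*exp(3*g) - 20*g*exp(2*g) + 14*g*exp(g) - 140*exp(3*g) - 4*exp(2*g))*exp(g)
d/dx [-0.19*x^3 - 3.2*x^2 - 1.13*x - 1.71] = -0.57*x^2 - 6.4*x - 1.13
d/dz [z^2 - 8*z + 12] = 2*z - 8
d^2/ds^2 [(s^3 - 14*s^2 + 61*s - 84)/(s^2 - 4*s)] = 42/s^3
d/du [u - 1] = 1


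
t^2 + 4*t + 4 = (t + 2)^2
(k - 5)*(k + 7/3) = k^2 - 8*k/3 - 35/3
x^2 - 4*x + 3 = (x - 3)*(x - 1)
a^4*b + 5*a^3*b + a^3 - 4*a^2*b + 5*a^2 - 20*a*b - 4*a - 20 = (a - 2)*(a + 2)*(a + 5)*(a*b + 1)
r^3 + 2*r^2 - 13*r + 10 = (r - 2)*(r - 1)*(r + 5)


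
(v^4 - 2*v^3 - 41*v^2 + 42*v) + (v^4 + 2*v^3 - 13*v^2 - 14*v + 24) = 2*v^4 - 54*v^2 + 28*v + 24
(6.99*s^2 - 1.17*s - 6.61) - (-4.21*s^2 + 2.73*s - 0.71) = 11.2*s^2 - 3.9*s - 5.9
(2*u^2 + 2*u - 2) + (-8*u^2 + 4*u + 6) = -6*u^2 + 6*u + 4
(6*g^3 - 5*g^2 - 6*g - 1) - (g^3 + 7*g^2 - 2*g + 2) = 5*g^3 - 12*g^2 - 4*g - 3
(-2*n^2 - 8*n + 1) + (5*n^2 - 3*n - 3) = 3*n^2 - 11*n - 2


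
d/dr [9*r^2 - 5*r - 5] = 18*r - 5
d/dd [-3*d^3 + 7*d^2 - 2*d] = -9*d^2 + 14*d - 2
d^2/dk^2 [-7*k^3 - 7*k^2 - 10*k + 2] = -42*k - 14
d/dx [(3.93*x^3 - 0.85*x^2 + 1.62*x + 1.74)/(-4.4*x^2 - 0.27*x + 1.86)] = (-17.292*x^4 - 2.1222*x^3 + 29.2869*x^2 + 12.15*x + 3.483)/(19.36*x^4 + 2.376*x^3 - 16.2951*x^2 - 1.0044*x + 3.4596)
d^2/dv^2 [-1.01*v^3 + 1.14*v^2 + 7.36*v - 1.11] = 2.28 - 6.06*v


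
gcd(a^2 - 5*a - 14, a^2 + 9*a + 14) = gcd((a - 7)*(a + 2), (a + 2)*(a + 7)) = a + 2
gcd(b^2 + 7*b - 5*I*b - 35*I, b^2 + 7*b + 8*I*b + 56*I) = b + 7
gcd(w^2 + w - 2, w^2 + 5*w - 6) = w - 1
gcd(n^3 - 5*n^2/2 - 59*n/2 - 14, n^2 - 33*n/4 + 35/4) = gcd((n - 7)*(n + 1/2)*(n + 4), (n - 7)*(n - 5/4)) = n - 7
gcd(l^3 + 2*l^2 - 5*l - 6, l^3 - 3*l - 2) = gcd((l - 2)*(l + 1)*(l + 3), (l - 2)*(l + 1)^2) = l^2 - l - 2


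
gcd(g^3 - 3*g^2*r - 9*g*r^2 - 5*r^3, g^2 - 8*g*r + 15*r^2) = -g + 5*r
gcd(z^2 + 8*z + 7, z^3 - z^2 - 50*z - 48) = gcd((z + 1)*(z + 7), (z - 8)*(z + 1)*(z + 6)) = z + 1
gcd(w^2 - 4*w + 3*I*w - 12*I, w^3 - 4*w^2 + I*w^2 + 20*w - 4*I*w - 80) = w - 4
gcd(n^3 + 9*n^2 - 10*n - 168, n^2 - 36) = n + 6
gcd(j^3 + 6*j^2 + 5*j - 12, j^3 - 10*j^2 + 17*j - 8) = j - 1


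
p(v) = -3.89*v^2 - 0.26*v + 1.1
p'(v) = -7.78*v - 0.26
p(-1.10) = -3.32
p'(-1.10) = 8.30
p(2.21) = -18.47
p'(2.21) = -17.45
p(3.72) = -53.70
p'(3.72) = -29.20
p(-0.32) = 0.78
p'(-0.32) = 2.23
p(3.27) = -41.35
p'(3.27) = -25.70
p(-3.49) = -45.37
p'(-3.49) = 26.89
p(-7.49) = -215.18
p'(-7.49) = 58.01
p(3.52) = -48.01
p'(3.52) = -27.65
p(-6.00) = -137.38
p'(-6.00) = 46.42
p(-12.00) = -555.94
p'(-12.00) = 93.10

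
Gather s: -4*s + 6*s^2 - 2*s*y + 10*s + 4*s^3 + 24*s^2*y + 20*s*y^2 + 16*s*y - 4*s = 4*s^3 + s^2*(24*y + 6) + s*(20*y^2 + 14*y + 2)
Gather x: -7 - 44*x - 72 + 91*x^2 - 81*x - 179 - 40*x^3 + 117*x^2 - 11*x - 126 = -40*x^3 + 208*x^2 - 136*x - 384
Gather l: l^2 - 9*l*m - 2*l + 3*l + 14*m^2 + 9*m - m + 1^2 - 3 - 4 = l^2 + l*(1 - 9*m) + 14*m^2 + 8*m - 6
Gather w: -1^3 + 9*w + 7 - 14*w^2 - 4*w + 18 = -14*w^2 + 5*w + 24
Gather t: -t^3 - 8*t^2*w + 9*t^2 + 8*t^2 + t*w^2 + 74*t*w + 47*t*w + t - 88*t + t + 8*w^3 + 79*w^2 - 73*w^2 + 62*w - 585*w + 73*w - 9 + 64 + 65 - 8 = -t^3 + t^2*(17 - 8*w) + t*(w^2 + 121*w - 86) + 8*w^3 + 6*w^2 - 450*w + 112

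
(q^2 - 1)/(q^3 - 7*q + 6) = (q + 1)/(q^2 + q - 6)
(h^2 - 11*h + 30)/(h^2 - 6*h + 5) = (h - 6)/(h - 1)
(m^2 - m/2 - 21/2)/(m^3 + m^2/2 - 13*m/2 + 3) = (2*m - 7)/(2*m^2 - 5*m + 2)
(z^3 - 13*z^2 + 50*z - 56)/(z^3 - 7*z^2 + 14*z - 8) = (z - 7)/(z - 1)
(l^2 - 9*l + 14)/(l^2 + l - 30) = (l^2 - 9*l + 14)/(l^2 + l - 30)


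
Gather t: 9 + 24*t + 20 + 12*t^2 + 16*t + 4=12*t^2 + 40*t + 33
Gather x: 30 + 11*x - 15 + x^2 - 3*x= x^2 + 8*x + 15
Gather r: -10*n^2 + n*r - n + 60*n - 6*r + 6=-10*n^2 + 59*n + r*(n - 6) + 6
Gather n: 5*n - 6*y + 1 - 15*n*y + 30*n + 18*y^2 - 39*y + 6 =n*(35 - 15*y) + 18*y^2 - 45*y + 7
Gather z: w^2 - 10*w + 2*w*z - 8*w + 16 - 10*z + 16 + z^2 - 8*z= w^2 - 18*w + z^2 + z*(2*w - 18) + 32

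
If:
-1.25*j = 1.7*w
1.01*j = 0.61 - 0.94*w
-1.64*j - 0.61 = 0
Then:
No Solution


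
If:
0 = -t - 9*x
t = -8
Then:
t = -8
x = 8/9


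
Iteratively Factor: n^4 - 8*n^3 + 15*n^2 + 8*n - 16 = (n - 4)*(n^3 - 4*n^2 - n + 4) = (n - 4)^2*(n^2 - 1) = (n - 4)^2*(n + 1)*(n - 1)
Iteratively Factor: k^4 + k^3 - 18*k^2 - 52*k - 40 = (k + 2)*(k^3 - k^2 - 16*k - 20) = (k + 2)^2*(k^2 - 3*k - 10) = (k + 2)^3*(k - 5)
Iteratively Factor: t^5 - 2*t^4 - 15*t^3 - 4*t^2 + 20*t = (t - 5)*(t^4 + 3*t^3 - 4*t) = (t - 5)*(t + 2)*(t^3 + t^2 - 2*t) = (t - 5)*(t - 1)*(t + 2)*(t^2 + 2*t) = t*(t - 5)*(t - 1)*(t + 2)*(t + 2)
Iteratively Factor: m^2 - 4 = (m - 2)*(m + 2)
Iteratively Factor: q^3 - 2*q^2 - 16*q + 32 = (q - 2)*(q^2 - 16) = (q - 4)*(q - 2)*(q + 4)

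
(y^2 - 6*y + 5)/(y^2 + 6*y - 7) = (y - 5)/(y + 7)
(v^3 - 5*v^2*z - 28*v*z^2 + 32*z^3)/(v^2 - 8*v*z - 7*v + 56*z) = (v^2 + 3*v*z - 4*z^2)/(v - 7)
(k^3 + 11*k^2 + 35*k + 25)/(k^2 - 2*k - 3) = (k^2 + 10*k + 25)/(k - 3)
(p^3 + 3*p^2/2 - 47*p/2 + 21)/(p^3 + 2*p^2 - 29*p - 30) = (2*p^2 - 9*p + 7)/(2*(p^2 - 4*p - 5))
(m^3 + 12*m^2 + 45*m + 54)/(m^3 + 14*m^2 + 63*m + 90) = (m + 3)/(m + 5)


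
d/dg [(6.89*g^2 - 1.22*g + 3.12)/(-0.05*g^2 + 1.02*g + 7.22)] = (6.9668*g^2 + 99.8036*g - 11.9908)/(0.0025*g^4 - 0.102*g^3 + 0.3184*g^2 + 14.7288*g + 52.1284)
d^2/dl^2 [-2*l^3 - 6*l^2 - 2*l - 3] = -12*l - 12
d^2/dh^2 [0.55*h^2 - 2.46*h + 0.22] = 1.10000000000000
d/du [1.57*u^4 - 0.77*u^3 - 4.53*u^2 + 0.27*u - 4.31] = 6.28*u^3 - 2.31*u^2 - 9.06*u + 0.27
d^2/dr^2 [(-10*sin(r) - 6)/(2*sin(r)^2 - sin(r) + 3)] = 4*(10*sin(r)^4 + 29*sin(r)^3 - 119*sin(r)^2 - 63*sin(r) + 135)*sin(r)/(-sin(r) - cos(2*r) + 4)^3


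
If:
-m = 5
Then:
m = -5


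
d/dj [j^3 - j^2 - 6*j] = 3*j^2 - 2*j - 6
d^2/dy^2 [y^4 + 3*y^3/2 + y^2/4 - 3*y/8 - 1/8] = 12*y^2 + 9*y + 1/2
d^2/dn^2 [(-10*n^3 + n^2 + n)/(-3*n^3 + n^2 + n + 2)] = 2*(21*n^6 + 63*n^5 + 360*n^4 - 55*n^3 + 30*n^2 + 126*n - 2)/(27*n^9 - 27*n^8 - 18*n^7 - 37*n^6 + 42*n^5 + 27*n^4 + 23*n^3 - 18*n^2 - 12*n - 8)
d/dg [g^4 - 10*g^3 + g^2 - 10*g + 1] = 4*g^3 - 30*g^2 + 2*g - 10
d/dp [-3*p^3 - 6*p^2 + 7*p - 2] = -9*p^2 - 12*p + 7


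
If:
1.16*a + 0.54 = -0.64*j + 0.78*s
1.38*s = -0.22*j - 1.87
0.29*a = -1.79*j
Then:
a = -1.54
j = 0.25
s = -1.39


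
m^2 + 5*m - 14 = (m - 2)*(m + 7)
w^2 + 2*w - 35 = (w - 5)*(w + 7)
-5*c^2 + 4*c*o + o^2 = (-c + o)*(5*c + o)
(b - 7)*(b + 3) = b^2 - 4*b - 21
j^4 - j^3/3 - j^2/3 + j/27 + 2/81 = (j - 2/3)*(j - 1/3)*(j + 1/3)^2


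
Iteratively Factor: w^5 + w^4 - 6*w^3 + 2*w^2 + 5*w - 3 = (w + 1)*(w^4 - 6*w^2 + 8*w - 3) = (w - 1)*(w + 1)*(w^3 + w^2 - 5*w + 3) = (w - 1)^2*(w + 1)*(w^2 + 2*w - 3) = (w - 1)^2*(w + 1)*(w + 3)*(w - 1)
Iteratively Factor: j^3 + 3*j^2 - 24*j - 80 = (j + 4)*(j^2 - j - 20) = (j + 4)^2*(j - 5)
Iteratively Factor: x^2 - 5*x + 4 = (x - 4)*(x - 1)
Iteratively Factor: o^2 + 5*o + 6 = (o + 2)*(o + 3)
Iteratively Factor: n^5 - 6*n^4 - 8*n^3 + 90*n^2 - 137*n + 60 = (n - 3)*(n^4 - 3*n^3 - 17*n^2 + 39*n - 20) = (n - 3)*(n + 4)*(n^3 - 7*n^2 + 11*n - 5) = (n - 3)*(n - 1)*(n + 4)*(n^2 - 6*n + 5) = (n - 3)*(n - 1)^2*(n + 4)*(n - 5)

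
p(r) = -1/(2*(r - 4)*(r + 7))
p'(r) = 1/(2*(r - 4)*(r + 7)^2) + 1/(2*(r - 4)^2*(r + 7))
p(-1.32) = 0.02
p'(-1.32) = 0.00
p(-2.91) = 0.02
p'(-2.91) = -0.00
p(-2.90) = 0.02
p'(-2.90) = -0.00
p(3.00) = 0.05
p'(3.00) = 0.04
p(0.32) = 0.02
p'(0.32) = 0.00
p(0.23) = 0.02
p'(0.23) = 0.00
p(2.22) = 0.03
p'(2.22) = 0.01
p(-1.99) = 0.02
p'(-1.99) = -0.00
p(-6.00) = 0.05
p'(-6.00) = -0.04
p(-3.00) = 0.02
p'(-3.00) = 0.00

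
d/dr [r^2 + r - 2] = 2*r + 1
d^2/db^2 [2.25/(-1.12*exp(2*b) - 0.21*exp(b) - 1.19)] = (-2.25*(2.24*exp(b) + 0.21)*(4.48*exp(b) + 0.42)*exp(b) + (10.08*exp(b) + 0.4725)*(1.12*exp(2*b) + 0.21*exp(b) + 1.19))*exp(b)/(1.12*exp(2*b) + 0.21*exp(b) + 1.19)^3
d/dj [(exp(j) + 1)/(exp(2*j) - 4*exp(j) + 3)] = (-2*(exp(j) - 2)*(exp(j) + 1) + exp(2*j) - 4*exp(j) + 3)*exp(j)/(exp(2*j) - 4*exp(j) + 3)^2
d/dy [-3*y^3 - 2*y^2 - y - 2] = -9*y^2 - 4*y - 1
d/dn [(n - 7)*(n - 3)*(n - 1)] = 3*n^2 - 22*n + 31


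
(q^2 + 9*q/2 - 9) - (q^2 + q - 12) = 7*q/2 + 3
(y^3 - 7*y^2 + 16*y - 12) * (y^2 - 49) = y^5 - 7*y^4 - 33*y^3 + 331*y^2 - 784*y + 588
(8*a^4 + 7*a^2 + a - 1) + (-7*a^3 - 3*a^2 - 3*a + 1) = 8*a^4 - 7*a^3 + 4*a^2 - 2*a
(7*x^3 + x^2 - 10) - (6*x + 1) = 7*x^3 + x^2 - 6*x - 11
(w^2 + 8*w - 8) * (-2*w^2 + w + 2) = -2*w^4 - 15*w^3 + 26*w^2 + 8*w - 16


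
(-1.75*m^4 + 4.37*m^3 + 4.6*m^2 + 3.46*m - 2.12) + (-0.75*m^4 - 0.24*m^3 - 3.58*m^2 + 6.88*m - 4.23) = -2.5*m^4 + 4.13*m^3 + 1.02*m^2 + 10.34*m - 6.35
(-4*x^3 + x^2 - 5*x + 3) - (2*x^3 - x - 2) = -6*x^3 + x^2 - 4*x + 5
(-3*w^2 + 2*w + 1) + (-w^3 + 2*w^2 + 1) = -w^3 - w^2 + 2*w + 2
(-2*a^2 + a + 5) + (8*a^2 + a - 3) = 6*a^2 + 2*a + 2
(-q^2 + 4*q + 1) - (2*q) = -q^2 + 2*q + 1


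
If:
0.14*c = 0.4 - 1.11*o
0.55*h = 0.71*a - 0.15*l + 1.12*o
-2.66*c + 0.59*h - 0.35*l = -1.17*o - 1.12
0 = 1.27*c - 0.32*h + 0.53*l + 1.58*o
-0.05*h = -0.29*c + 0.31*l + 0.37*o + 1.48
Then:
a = -6.44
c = -0.22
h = -6.31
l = -4.43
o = 0.39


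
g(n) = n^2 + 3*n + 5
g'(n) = 2*n + 3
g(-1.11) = 2.90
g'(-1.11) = 0.78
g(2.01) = 15.07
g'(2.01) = 7.02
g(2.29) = 17.11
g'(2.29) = 7.58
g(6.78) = 71.31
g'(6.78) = 16.56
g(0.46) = 6.59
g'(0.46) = 3.92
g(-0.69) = 3.41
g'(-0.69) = 1.62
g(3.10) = 23.91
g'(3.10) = 9.20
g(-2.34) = 3.46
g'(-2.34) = -1.68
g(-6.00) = 23.00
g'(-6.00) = -9.00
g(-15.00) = 185.00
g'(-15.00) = -27.00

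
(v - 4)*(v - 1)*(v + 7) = v^3 + 2*v^2 - 31*v + 28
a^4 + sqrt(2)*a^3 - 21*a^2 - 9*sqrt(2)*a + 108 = (a - 3)*(a + 3)*(a - 2*sqrt(2))*(a + 3*sqrt(2))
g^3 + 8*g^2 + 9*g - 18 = (g - 1)*(g + 3)*(g + 6)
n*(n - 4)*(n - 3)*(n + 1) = n^4 - 6*n^3 + 5*n^2 + 12*n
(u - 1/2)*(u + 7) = u^2 + 13*u/2 - 7/2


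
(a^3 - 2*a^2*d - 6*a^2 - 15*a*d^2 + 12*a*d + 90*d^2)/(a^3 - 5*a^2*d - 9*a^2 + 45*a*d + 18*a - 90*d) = (a + 3*d)/(a - 3)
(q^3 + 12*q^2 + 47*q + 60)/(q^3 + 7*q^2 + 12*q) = (q + 5)/q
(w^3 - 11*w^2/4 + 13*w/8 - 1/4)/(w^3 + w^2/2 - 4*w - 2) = (8*w^2 - 6*w + 1)/(4*(2*w^2 + 5*w + 2))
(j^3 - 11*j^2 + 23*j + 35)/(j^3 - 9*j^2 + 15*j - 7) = (j^2 - 4*j - 5)/(j^2 - 2*j + 1)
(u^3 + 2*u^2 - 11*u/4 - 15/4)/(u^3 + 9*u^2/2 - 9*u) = (2*u^2 + 7*u + 5)/(2*u*(u + 6))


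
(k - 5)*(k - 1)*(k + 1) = k^3 - 5*k^2 - k + 5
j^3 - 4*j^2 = j^2*(j - 4)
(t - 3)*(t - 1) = t^2 - 4*t + 3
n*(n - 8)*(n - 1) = n^3 - 9*n^2 + 8*n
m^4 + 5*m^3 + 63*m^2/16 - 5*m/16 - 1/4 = (m - 1/4)*(m + 1/4)*(m + 1)*(m + 4)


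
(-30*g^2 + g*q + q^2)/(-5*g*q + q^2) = (6*g + q)/q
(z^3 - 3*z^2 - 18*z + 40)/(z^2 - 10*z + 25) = (z^2 + 2*z - 8)/(z - 5)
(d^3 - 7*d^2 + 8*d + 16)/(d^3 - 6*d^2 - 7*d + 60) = (d^2 - 3*d - 4)/(d^2 - 2*d - 15)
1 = 1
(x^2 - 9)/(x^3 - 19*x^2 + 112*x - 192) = (x + 3)/(x^2 - 16*x + 64)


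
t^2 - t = t*(t - 1)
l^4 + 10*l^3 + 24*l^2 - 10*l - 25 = (l - 1)*(l + 1)*(l + 5)^2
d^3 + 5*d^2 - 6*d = d*(d - 1)*(d + 6)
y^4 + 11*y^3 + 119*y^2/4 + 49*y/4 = y*(y + 1/2)*(y + 7/2)*(y + 7)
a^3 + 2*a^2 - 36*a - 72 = (a - 6)*(a + 2)*(a + 6)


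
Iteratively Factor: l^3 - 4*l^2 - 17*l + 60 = (l + 4)*(l^2 - 8*l + 15) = (l - 5)*(l + 4)*(l - 3)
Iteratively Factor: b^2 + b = (b + 1)*(b)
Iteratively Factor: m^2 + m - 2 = (m - 1)*(m + 2)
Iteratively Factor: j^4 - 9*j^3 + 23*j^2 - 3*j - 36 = (j - 3)*(j^3 - 6*j^2 + 5*j + 12) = (j - 3)*(j + 1)*(j^2 - 7*j + 12) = (j - 3)^2*(j + 1)*(j - 4)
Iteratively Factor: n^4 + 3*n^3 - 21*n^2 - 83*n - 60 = (n - 5)*(n^3 + 8*n^2 + 19*n + 12) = (n - 5)*(n + 4)*(n^2 + 4*n + 3) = (n - 5)*(n + 3)*(n + 4)*(n + 1)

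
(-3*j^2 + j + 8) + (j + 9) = -3*j^2 + 2*j + 17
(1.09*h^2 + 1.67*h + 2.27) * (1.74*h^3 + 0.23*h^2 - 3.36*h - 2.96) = 1.8966*h^5 + 3.1565*h^4 + 0.6715*h^3 - 8.3155*h^2 - 12.5704*h - 6.7192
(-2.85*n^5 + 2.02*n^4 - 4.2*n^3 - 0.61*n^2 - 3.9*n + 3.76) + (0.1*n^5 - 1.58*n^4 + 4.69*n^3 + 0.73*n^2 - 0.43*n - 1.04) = -2.75*n^5 + 0.44*n^4 + 0.49*n^3 + 0.12*n^2 - 4.33*n + 2.72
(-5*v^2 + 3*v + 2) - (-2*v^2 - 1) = -3*v^2 + 3*v + 3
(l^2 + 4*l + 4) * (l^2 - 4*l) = l^4 - 12*l^2 - 16*l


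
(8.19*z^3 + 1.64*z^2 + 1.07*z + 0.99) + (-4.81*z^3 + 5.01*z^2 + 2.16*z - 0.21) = 3.38*z^3 + 6.65*z^2 + 3.23*z + 0.78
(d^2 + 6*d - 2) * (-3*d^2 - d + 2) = -3*d^4 - 19*d^3 + 2*d^2 + 14*d - 4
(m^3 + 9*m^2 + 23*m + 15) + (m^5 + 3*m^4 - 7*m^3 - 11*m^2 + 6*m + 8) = m^5 + 3*m^4 - 6*m^3 - 2*m^2 + 29*m + 23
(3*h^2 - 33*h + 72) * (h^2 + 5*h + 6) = 3*h^4 - 18*h^3 - 75*h^2 + 162*h + 432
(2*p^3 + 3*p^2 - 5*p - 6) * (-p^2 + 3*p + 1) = -2*p^5 + 3*p^4 + 16*p^3 - 6*p^2 - 23*p - 6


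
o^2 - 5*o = o*(o - 5)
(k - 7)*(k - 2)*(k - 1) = k^3 - 10*k^2 + 23*k - 14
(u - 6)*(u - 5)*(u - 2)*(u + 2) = u^4 - 11*u^3 + 26*u^2 + 44*u - 120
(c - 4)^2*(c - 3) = c^3 - 11*c^2 + 40*c - 48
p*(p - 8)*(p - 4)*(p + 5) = p^4 - 7*p^3 - 28*p^2 + 160*p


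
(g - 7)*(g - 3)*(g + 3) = g^3 - 7*g^2 - 9*g + 63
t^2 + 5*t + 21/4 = (t + 3/2)*(t + 7/2)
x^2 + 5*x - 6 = (x - 1)*(x + 6)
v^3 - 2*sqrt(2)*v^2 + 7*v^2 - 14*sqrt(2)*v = v*(v + 7)*(v - 2*sqrt(2))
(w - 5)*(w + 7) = w^2 + 2*w - 35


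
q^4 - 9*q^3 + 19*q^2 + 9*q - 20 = (q - 5)*(q - 4)*(q - 1)*(q + 1)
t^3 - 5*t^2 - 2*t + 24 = (t - 4)*(t - 3)*(t + 2)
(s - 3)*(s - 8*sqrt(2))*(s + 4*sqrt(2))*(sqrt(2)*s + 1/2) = sqrt(2)*s^4 - 15*s^3/2 - 3*sqrt(2)*s^3 - 66*sqrt(2)*s^2 + 45*s^2/2 - 32*s + 198*sqrt(2)*s + 96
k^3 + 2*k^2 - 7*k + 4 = (k - 1)^2*(k + 4)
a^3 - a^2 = a^2*(a - 1)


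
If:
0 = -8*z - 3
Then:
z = -3/8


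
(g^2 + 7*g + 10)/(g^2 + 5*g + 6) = (g + 5)/(g + 3)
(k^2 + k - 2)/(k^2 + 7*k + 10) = (k - 1)/(k + 5)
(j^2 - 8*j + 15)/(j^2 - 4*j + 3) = (j - 5)/(j - 1)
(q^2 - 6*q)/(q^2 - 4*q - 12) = q/(q + 2)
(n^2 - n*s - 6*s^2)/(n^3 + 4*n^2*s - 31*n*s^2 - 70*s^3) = (-n + 3*s)/(-n^2 - 2*n*s + 35*s^2)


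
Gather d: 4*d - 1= 4*d - 1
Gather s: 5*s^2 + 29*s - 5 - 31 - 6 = 5*s^2 + 29*s - 42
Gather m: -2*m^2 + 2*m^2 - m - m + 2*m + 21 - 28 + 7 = 0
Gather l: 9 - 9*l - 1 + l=8 - 8*l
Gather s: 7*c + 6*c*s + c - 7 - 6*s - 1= 8*c + s*(6*c - 6) - 8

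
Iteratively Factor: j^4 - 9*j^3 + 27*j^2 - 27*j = (j - 3)*(j^3 - 6*j^2 + 9*j) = (j - 3)^2*(j^2 - 3*j) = j*(j - 3)^2*(j - 3)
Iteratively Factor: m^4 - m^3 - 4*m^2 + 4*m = (m + 2)*(m^3 - 3*m^2 + 2*m) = (m - 1)*(m + 2)*(m^2 - 2*m) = (m - 2)*(m - 1)*(m + 2)*(m)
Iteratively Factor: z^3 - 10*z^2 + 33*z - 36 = (z - 3)*(z^2 - 7*z + 12) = (z - 4)*(z - 3)*(z - 3)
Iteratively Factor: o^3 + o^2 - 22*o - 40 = (o + 4)*(o^2 - 3*o - 10) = (o + 2)*(o + 4)*(o - 5)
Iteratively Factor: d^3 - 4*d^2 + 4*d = (d - 2)*(d^2 - 2*d) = d*(d - 2)*(d - 2)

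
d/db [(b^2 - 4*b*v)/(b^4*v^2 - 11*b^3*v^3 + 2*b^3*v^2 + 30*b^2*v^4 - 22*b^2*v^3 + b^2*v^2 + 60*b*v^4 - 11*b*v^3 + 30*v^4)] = (-b*(b - 4*v)*(4*b^3 - 33*b^2*v + 6*b^2 + 60*b*v^2 - 44*b*v + 2*b + 60*v^2 - 11*v) + 2*(b - 2*v)*(b^4 - 11*b^3*v + 2*b^3 + 30*b^2*v^2 - 22*b^2*v + b^2 + 60*b*v^2 - 11*b*v + 30*v^2))/(v^2*(b^4 - 11*b^3*v + 2*b^3 + 30*b^2*v^2 - 22*b^2*v + b^2 + 60*b*v^2 - 11*b*v + 30*v^2)^2)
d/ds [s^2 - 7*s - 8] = 2*s - 7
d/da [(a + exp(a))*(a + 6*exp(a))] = 7*a*exp(a) + 2*a + 12*exp(2*a) + 7*exp(a)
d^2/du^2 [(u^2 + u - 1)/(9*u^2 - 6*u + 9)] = 2*(15*u^3 - 54*u^2 - 9*u + 20)/(3*(27*u^6 - 54*u^5 + 117*u^4 - 116*u^3 + 117*u^2 - 54*u + 27))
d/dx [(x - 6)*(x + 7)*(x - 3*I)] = 3*x^2 + x*(2 - 6*I) - 42 - 3*I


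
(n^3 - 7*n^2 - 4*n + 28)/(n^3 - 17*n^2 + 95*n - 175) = (n^2 - 4)/(n^2 - 10*n + 25)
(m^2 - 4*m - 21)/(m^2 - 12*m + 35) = (m + 3)/(m - 5)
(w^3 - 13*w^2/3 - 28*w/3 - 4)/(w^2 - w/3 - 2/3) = (w^2 - 5*w - 6)/(w - 1)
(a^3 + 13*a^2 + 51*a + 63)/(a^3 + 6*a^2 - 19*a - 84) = (a + 3)/(a - 4)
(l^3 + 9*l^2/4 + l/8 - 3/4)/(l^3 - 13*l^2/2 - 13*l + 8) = (l + 3/4)/(l - 8)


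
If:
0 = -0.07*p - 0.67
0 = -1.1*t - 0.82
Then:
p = -9.57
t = -0.75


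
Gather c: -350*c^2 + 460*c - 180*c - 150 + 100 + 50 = -350*c^2 + 280*c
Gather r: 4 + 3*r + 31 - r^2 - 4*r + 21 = -r^2 - r + 56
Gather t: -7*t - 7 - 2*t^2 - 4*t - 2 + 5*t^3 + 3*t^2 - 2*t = 5*t^3 + t^2 - 13*t - 9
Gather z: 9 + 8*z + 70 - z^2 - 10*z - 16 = -z^2 - 2*z + 63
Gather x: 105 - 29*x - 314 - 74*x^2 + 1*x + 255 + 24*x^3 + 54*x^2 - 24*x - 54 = 24*x^3 - 20*x^2 - 52*x - 8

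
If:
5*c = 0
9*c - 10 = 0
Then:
No Solution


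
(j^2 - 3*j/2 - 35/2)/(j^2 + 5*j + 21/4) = 2*(j - 5)/(2*j + 3)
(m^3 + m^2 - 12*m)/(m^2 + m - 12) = m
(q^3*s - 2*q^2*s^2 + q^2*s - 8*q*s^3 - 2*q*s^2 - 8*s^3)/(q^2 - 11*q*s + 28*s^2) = s*(q^2 + 2*q*s + q + 2*s)/(q - 7*s)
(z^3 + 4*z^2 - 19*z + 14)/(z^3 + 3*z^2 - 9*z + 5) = (z^2 + 5*z - 14)/(z^2 + 4*z - 5)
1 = 1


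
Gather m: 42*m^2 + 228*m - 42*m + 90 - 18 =42*m^2 + 186*m + 72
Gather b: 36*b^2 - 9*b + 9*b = 36*b^2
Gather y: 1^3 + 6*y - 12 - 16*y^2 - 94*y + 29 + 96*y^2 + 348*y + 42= 80*y^2 + 260*y + 60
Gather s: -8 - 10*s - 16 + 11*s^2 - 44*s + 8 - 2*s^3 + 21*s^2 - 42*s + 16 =-2*s^3 + 32*s^2 - 96*s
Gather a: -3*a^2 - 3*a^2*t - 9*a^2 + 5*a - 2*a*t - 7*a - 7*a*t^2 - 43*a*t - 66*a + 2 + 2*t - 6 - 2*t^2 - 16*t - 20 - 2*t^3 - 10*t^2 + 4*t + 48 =a^2*(-3*t - 12) + a*(-7*t^2 - 45*t - 68) - 2*t^3 - 12*t^2 - 10*t + 24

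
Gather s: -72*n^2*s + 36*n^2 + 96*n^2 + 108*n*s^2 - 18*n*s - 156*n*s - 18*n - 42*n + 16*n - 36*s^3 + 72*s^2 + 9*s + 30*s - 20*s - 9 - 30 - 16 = 132*n^2 - 44*n - 36*s^3 + s^2*(108*n + 72) + s*(-72*n^2 - 174*n + 19) - 55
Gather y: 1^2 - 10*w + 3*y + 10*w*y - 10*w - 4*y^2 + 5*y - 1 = -20*w - 4*y^2 + y*(10*w + 8)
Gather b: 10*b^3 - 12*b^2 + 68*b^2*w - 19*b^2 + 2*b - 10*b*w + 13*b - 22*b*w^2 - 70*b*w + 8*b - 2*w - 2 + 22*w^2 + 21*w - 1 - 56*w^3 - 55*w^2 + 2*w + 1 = 10*b^3 + b^2*(68*w - 31) + b*(-22*w^2 - 80*w + 23) - 56*w^3 - 33*w^2 + 21*w - 2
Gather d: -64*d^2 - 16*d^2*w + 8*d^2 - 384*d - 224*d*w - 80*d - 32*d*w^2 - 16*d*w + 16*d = d^2*(-16*w - 56) + d*(-32*w^2 - 240*w - 448)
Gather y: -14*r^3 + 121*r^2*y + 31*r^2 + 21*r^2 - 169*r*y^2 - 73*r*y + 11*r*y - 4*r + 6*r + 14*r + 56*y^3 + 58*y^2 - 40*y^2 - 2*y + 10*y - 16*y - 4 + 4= -14*r^3 + 52*r^2 + 16*r + 56*y^3 + y^2*(18 - 169*r) + y*(121*r^2 - 62*r - 8)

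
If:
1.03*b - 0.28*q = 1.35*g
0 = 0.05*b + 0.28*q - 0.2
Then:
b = 4.0 - 5.6*q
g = 3.05185185185185 - 4.48*q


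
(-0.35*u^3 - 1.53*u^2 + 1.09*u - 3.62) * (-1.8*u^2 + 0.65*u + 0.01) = 0.63*u^5 + 2.5265*u^4 - 2.96*u^3 + 7.2092*u^2 - 2.3421*u - 0.0362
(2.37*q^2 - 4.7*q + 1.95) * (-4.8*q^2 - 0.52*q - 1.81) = -11.376*q^4 + 21.3276*q^3 - 11.2057*q^2 + 7.493*q - 3.5295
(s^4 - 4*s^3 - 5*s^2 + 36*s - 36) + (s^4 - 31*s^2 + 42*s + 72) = 2*s^4 - 4*s^3 - 36*s^2 + 78*s + 36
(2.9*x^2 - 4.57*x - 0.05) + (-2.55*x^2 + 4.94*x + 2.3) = 0.35*x^2 + 0.37*x + 2.25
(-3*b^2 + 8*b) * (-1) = 3*b^2 - 8*b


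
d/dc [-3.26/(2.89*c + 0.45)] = 9.4214/(2.89*c + 0.45)^2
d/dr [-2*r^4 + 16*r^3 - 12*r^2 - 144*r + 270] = -8*r^3 + 48*r^2 - 24*r - 144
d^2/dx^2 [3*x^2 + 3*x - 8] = 6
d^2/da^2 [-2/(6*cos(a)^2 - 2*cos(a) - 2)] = (-36*sin(a)^4 + 31*sin(a)^2 - 41*cos(a)/4 + 9*cos(3*a)/4 + 13)/(3*sin(a)^2 + cos(a) - 2)^3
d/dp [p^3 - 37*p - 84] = 3*p^2 - 37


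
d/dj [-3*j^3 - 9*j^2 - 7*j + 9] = -9*j^2 - 18*j - 7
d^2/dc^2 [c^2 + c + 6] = 2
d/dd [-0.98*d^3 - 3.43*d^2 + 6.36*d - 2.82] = -2.94*d^2 - 6.86*d + 6.36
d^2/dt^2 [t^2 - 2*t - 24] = 2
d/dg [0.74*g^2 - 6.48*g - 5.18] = 1.48*g - 6.48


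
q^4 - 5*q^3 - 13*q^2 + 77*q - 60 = (q - 5)*(q - 3)*(q - 1)*(q + 4)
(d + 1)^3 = d^3 + 3*d^2 + 3*d + 1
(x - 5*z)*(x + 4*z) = x^2 - x*z - 20*z^2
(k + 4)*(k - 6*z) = k^2 - 6*k*z + 4*k - 24*z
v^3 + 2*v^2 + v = v*(v + 1)^2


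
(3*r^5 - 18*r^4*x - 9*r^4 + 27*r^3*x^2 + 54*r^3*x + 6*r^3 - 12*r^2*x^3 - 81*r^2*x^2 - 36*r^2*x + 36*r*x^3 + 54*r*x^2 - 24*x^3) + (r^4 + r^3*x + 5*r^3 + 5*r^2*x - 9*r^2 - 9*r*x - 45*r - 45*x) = 3*r^5 - 18*r^4*x - 8*r^4 + 27*r^3*x^2 + 55*r^3*x + 11*r^3 - 12*r^2*x^3 - 81*r^2*x^2 - 31*r^2*x - 9*r^2 + 36*r*x^3 + 54*r*x^2 - 9*r*x - 45*r - 24*x^3 - 45*x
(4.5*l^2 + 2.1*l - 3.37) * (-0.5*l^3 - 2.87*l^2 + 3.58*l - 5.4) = -2.25*l^5 - 13.965*l^4 + 11.768*l^3 - 7.1101*l^2 - 23.4046*l + 18.198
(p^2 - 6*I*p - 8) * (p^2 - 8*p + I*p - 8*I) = p^4 - 8*p^3 - 5*I*p^3 - 2*p^2 + 40*I*p^2 + 16*p - 8*I*p + 64*I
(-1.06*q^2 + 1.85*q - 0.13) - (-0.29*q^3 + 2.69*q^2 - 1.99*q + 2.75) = 0.29*q^3 - 3.75*q^2 + 3.84*q - 2.88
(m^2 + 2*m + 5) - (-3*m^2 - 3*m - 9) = 4*m^2 + 5*m + 14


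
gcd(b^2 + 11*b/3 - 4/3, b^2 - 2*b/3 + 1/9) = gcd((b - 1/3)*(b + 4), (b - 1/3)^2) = b - 1/3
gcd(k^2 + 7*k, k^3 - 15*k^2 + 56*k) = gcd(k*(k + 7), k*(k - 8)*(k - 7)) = k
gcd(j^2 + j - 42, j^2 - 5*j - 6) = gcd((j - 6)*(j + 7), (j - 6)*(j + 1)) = j - 6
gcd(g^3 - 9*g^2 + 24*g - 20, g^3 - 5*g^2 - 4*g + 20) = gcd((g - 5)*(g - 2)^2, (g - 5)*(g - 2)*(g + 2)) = g^2 - 7*g + 10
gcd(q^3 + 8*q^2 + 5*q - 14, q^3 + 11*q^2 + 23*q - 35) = q^2 + 6*q - 7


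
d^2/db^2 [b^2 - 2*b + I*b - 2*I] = 2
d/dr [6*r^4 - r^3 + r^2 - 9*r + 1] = 24*r^3 - 3*r^2 + 2*r - 9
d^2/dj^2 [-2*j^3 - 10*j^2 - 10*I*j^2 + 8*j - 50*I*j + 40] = -12*j - 20 - 20*I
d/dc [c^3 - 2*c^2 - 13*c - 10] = 3*c^2 - 4*c - 13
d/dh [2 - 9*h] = -9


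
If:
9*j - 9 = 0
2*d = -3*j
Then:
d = -3/2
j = 1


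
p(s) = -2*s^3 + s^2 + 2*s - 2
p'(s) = -6*s^2 + 2*s + 2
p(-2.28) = 22.34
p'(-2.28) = -33.75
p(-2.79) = 43.64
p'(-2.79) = -50.28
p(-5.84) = 418.78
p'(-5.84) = -214.31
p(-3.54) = 92.18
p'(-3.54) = -80.27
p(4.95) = -210.17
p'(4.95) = -135.12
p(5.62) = -314.18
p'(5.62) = -176.27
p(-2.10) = 16.73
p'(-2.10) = -28.66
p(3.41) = -62.86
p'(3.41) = -60.95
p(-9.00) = 1519.00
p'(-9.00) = -502.00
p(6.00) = -386.00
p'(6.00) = -202.00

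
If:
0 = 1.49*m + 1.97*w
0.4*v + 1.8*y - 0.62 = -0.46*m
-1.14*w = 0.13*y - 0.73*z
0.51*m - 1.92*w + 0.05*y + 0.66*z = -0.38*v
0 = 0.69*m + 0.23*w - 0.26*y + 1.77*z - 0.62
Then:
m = -0.39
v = 1.12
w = 0.29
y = 0.19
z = 0.49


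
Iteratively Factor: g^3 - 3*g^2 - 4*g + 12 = (g - 3)*(g^2 - 4) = (g - 3)*(g + 2)*(g - 2)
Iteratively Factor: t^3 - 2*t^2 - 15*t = (t)*(t^2 - 2*t - 15) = t*(t + 3)*(t - 5)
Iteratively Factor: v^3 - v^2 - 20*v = (v)*(v^2 - v - 20) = v*(v - 5)*(v + 4)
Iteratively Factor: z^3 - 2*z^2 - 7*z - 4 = (z + 1)*(z^2 - 3*z - 4) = (z - 4)*(z + 1)*(z + 1)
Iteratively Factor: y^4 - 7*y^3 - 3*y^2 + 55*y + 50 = (y - 5)*(y^3 - 2*y^2 - 13*y - 10) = (y - 5)^2*(y^2 + 3*y + 2) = (y - 5)^2*(y + 2)*(y + 1)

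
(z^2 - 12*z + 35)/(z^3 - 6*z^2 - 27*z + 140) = (z - 5)/(z^2 + z - 20)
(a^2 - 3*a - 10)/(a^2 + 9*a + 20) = (a^2 - 3*a - 10)/(a^2 + 9*a + 20)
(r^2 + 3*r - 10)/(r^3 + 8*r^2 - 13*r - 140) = (r - 2)/(r^2 + 3*r - 28)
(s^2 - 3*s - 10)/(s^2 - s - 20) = (s + 2)/(s + 4)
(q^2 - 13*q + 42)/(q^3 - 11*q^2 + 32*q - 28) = (q - 6)/(q^2 - 4*q + 4)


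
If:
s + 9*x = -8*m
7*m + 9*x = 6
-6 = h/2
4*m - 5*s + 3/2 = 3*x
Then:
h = -12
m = -177/68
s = -231/68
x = 183/68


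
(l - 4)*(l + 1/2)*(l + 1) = l^3 - 5*l^2/2 - 11*l/2 - 2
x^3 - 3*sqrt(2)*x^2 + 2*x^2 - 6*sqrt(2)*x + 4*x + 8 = (x + 2)*(x - 2*sqrt(2))*(x - sqrt(2))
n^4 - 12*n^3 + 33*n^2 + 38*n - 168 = (n - 7)*(n - 4)*(n - 3)*(n + 2)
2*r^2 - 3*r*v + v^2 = (-2*r + v)*(-r + v)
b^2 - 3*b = b*(b - 3)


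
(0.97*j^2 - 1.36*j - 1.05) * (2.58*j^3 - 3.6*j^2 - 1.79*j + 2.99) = 2.5026*j^5 - 7.0008*j^4 + 0.450700000000001*j^3 + 9.1147*j^2 - 2.1869*j - 3.1395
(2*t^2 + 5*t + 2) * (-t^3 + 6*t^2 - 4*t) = -2*t^5 + 7*t^4 + 20*t^3 - 8*t^2 - 8*t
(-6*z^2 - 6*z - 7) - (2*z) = -6*z^2 - 8*z - 7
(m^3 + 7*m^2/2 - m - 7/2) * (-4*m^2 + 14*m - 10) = -4*m^5 + 43*m^3 - 35*m^2 - 39*m + 35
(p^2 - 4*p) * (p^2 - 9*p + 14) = p^4 - 13*p^3 + 50*p^2 - 56*p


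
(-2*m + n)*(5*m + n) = -10*m^2 + 3*m*n + n^2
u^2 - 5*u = u*(u - 5)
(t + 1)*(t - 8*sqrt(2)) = t^2 - 8*sqrt(2)*t + t - 8*sqrt(2)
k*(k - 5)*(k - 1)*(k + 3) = k^4 - 3*k^3 - 13*k^2 + 15*k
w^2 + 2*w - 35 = (w - 5)*(w + 7)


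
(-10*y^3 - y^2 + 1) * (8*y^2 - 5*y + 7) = -80*y^5 + 42*y^4 - 65*y^3 + y^2 - 5*y + 7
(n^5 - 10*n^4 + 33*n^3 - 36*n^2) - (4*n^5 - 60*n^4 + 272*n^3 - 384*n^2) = -3*n^5 + 50*n^4 - 239*n^3 + 348*n^2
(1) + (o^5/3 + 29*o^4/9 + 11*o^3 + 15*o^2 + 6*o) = o^5/3 + 29*o^4/9 + 11*o^3 + 15*o^2 + 6*o + 1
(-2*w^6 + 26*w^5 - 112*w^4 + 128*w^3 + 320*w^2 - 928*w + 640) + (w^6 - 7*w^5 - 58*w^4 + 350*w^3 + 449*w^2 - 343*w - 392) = -w^6 + 19*w^5 - 170*w^4 + 478*w^3 + 769*w^2 - 1271*w + 248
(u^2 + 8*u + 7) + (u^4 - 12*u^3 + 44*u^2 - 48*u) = u^4 - 12*u^3 + 45*u^2 - 40*u + 7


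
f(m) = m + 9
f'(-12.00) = 1.00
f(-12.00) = -3.00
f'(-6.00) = 1.00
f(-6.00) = 3.00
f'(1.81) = 1.00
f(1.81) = 10.81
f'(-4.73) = 1.00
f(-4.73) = 4.27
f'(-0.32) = 1.00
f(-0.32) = 8.68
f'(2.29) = 1.00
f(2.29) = 11.29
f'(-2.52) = 1.00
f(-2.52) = 6.48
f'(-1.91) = 1.00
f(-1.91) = 7.09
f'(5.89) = 1.00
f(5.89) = 14.89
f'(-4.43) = 1.00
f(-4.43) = 4.57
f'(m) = 1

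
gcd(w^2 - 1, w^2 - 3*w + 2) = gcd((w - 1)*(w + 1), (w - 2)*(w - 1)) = w - 1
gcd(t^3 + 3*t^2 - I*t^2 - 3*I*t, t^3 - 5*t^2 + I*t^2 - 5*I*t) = t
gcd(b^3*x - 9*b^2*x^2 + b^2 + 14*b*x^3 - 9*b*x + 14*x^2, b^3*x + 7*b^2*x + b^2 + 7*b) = b*x + 1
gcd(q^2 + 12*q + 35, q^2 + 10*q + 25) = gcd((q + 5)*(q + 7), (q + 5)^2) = q + 5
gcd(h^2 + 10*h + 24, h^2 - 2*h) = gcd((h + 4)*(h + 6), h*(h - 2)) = 1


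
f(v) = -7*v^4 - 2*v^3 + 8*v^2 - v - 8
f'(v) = -28*v^3 - 6*v^2 + 16*v - 1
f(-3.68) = -1080.08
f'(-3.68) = 1254.27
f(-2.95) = -414.22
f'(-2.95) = 618.41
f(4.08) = -1954.46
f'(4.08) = -1937.28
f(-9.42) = -52735.94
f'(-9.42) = 22720.97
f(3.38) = -910.83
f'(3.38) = -1096.67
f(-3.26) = -641.05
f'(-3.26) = 853.16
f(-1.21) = -6.54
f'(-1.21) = 20.46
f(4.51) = -2929.29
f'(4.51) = -2619.43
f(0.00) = -8.00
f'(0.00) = -1.00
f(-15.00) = -345818.00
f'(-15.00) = 92909.00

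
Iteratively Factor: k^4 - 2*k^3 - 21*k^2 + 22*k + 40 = (k + 4)*(k^3 - 6*k^2 + 3*k + 10) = (k - 2)*(k + 4)*(k^2 - 4*k - 5) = (k - 2)*(k + 1)*(k + 4)*(k - 5)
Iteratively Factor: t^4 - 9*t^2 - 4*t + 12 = (t + 2)*(t^3 - 2*t^2 - 5*t + 6) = (t + 2)^2*(t^2 - 4*t + 3) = (t - 1)*(t + 2)^2*(t - 3)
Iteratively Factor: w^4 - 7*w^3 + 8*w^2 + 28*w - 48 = (w - 4)*(w^3 - 3*w^2 - 4*w + 12) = (w - 4)*(w - 2)*(w^2 - w - 6) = (w - 4)*(w - 3)*(w - 2)*(w + 2)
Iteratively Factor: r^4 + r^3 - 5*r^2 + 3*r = (r - 1)*(r^3 + 2*r^2 - 3*r) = r*(r - 1)*(r^2 + 2*r - 3) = r*(r - 1)^2*(r + 3)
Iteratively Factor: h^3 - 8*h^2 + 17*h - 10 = (h - 5)*(h^2 - 3*h + 2) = (h - 5)*(h - 2)*(h - 1)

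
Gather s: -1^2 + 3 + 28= 30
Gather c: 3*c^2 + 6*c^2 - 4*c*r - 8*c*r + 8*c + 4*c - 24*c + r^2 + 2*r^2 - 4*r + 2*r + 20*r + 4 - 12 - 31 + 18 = 9*c^2 + c*(-12*r - 12) + 3*r^2 + 18*r - 21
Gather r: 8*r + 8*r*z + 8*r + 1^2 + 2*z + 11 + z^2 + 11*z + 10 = r*(8*z + 16) + z^2 + 13*z + 22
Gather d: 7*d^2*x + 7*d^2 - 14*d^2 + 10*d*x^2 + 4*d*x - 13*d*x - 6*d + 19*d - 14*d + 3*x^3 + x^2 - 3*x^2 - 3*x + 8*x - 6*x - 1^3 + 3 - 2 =d^2*(7*x - 7) + d*(10*x^2 - 9*x - 1) + 3*x^3 - 2*x^2 - x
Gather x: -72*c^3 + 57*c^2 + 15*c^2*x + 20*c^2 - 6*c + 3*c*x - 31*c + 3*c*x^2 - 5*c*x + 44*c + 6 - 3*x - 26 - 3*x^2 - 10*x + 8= -72*c^3 + 77*c^2 + 7*c + x^2*(3*c - 3) + x*(15*c^2 - 2*c - 13) - 12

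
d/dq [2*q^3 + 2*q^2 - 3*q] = 6*q^2 + 4*q - 3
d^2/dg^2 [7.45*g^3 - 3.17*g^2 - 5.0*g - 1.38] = 44.7*g - 6.34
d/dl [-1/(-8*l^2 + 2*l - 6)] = (1 - 8*l)/(2*(4*l^2 - l + 3)^2)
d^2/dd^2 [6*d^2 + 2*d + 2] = 12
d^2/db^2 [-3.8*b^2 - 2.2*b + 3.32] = -7.60000000000000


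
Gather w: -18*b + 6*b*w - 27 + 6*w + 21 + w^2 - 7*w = -18*b + w^2 + w*(6*b - 1) - 6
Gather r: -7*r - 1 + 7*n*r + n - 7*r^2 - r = n - 7*r^2 + r*(7*n - 8) - 1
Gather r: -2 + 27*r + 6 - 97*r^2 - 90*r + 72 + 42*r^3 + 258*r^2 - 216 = 42*r^3 + 161*r^2 - 63*r - 140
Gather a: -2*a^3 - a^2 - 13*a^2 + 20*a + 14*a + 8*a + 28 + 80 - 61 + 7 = -2*a^3 - 14*a^2 + 42*a + 54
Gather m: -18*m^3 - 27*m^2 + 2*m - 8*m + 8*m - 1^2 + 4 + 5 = -18*m^3 - 27*m^2 + 2*m + 8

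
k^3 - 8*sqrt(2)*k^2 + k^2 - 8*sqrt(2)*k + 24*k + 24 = (k + 1)*(k - 6*sqrt(2))*(k - 2*sqrt(2))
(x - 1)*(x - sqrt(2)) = x^2 - sqrt(2)*x - x + sqrt(2)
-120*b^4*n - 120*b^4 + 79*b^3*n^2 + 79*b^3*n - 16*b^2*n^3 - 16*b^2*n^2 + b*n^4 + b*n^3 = (-8*b + n)*(-5*b + n)*(-3*b + n)*(b*n + b)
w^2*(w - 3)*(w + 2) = w^4 - w^3 - 6*w^2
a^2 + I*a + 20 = (a - 4*I)*(a + 5*I)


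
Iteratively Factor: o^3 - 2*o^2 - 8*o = (o)*(o^2 - 2*o - 8) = o*(o + 2)*(o - 4)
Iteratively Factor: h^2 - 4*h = (h)*(h - 4)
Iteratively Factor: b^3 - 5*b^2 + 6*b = (b - 3)*(b^2 - 2*b) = b*(b - 3)*(b - 2)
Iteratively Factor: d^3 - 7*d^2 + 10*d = (d - 5)*(d^2 - 2*d) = d*(d - 5)*(d - 2)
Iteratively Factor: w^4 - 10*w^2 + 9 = (w + 1)*(w^3 - w^2 - 9*w + 9) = (w + 1)*(w + 3)*(w^2 - 4*w + 3) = (w - 1)*(w + 1)*(w + 3)*(w - 3)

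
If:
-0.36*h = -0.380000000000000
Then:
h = 1.06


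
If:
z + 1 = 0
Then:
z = -1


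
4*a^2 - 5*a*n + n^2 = (-4*a + n)*(-a + n)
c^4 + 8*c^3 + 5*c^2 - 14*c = c*(c - 1)*(c + 2)*(c + 7)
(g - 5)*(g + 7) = g^2 + 2*g - 35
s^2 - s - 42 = (s - 7)*(s + 6)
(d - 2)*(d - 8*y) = d^2 - 8*d*y - 2*d + 16*y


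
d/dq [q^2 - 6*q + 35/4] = 2*q - 6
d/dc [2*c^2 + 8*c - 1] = 4*c + 8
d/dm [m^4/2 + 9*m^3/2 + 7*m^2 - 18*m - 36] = 2*m^3 + 27*m^2/2 + 14*m - 18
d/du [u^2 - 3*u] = 2*u - 3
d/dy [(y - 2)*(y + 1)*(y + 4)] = 3*y^2 + 6*y - 6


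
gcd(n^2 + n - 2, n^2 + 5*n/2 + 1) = n + 2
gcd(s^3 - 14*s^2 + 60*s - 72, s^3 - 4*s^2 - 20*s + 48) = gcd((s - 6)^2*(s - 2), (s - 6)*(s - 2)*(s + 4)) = s^2 - 8*s + 12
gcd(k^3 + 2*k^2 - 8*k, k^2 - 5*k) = k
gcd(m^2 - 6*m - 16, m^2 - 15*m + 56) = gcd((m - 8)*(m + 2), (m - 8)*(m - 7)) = m - 8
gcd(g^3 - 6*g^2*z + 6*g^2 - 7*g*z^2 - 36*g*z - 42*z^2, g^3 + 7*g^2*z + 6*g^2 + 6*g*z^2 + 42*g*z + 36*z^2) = g^2 + g*z + 6*g + 6*z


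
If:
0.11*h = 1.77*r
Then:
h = 16.0909090909091*r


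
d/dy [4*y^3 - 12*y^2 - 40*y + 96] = 12*y^2 - 24*y - 40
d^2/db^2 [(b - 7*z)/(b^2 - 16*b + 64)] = 2*(b - 21*z + 16)/(b^4 - 32*b^3 + 384*b^2 - 2048*b + 4096)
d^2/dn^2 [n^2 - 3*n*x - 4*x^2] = 2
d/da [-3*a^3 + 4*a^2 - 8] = a*(8 - 9*a)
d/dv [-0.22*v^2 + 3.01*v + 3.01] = 3.01 - 0.44*v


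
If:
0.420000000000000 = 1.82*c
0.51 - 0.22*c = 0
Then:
No Solution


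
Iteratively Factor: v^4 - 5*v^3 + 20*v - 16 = (v - 2)*(v^3 - 3*v^2 - 6*v + 8) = (v - 4)*(v - 2)*(v^2 + v - 2) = (v - 4)*(v - 2)*(v + 2)*(v - 1)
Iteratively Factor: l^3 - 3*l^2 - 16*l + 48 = (l + 4)*(l^2 - 7*l + 12) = (l - 3)*(l + 4)*(l - 4)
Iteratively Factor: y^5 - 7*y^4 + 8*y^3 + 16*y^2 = (y + 1)*(y^4 - 8*y^3 + 16*y^2) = (y - 4)*(y + 1)*(y^3 - 4*y^2) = (y - 4)^2*(y + 1)*(y^2) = y*(y - 4)^2*(y + 1)*(y)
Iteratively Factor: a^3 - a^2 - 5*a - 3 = (a + 1)*(a^2 - 2*a - 3) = (a + 1)^2*(a - 3)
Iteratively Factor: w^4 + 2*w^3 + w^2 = (w)*(w^3 + 2*w^2 + w) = w^2*(w^2 + 2*w + 1) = w^2*(w + 1)*(w + 1)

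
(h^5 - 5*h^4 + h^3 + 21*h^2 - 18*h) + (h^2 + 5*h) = h^5 - 5*h^4 + h^3 + 22*h^2 - 13*h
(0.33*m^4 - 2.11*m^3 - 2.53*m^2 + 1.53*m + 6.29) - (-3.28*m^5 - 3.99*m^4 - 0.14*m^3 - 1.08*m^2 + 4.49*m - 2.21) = 3.28*m^5 + 4.32*m^4 - 1.97*m^3 - 1.45*m^2 - 2.96*m + 8.5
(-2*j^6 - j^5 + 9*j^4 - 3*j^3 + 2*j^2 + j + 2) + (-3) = -2*j^6 - j^5 + 9*j^4 - 3*j^3 + 2*j^2 + j - 1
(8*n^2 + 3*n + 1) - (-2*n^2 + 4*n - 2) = 10*n^2 - n + 3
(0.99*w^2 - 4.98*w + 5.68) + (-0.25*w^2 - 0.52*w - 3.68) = 0.74*w^2 - 5.5*w + 2.0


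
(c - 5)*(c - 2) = c^2 - 7*c + 10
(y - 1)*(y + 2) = y^2 + y - 2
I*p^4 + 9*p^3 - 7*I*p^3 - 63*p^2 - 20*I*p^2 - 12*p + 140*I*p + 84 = (p - 7)*(p - 6*I)*(p - 2*I)*(I*p + 1)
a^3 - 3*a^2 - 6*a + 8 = (a - 4)*(a - 1)*(a + 2)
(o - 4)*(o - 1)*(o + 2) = o^3 - 3*o^2 - 6*o + 8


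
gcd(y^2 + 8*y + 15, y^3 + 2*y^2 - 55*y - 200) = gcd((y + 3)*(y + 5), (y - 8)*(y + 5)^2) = y + 5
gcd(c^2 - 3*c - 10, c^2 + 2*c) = c + 2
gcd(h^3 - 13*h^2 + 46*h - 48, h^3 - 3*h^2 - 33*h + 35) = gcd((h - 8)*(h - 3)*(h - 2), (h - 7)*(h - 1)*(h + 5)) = 1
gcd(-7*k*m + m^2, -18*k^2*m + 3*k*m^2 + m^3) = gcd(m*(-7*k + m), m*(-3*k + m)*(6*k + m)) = m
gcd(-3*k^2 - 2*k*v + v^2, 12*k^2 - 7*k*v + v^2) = -3*k + v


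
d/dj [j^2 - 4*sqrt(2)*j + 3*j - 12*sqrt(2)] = 2*j - 4*sqrt(2) + 3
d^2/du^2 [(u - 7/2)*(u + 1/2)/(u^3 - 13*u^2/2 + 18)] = (16*u^6 - 144*u^5 + 768*u^4 - 2588*u^3 + 7251*u^2 - 15336*u + 1908)/(8*u^9 - 156*u^8 + 1014*u^7 - 1765*u^6 - 5616*u^5 + 18252*u^4 + 7776*u^3 - 50544*u^2 + 46656)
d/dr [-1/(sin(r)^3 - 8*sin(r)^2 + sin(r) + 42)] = (3*sin(r)^2 - 16*sin(r) + 1)*cos(r)/(sin(r)^3 - 8*sin(r)^2 + sin(r) + 42)^2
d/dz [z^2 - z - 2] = 2*z - 1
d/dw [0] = 0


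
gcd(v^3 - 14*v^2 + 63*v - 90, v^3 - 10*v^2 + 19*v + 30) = v^2 - 11*v + 30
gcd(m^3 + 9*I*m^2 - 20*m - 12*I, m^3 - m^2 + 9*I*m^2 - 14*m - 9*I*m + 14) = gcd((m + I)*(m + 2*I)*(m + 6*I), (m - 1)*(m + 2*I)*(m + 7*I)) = m + 2*I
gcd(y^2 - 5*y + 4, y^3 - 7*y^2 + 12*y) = y - 4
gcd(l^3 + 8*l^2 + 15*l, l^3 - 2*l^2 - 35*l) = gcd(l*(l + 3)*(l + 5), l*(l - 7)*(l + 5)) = l^2 + 5*l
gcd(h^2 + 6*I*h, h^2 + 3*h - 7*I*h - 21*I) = 1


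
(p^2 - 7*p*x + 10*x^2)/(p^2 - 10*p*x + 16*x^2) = (-p + 5*x)/(-p + 8*x)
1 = 1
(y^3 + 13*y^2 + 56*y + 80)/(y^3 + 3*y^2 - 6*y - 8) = (y^2 + 9*y + 20)/(y^2 - y - 2)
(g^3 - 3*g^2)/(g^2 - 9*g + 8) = g^2*(g - 3)/(g^2 - 9*g + 8)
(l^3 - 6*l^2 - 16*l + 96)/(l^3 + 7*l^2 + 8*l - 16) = (l^2 - 10*l + 24)/(l^2 + 3*l - 4)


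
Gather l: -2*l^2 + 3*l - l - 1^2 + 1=-2*l^2 + 2*l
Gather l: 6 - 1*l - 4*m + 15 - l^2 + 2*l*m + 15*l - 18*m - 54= -l^2 + l*(2*m + 14) - 22*m - 33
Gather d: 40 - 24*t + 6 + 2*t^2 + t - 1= 2*t^2 - 23*t + 45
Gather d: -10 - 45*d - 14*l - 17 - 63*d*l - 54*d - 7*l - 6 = d*(-63*l - 99) - 21*l - 33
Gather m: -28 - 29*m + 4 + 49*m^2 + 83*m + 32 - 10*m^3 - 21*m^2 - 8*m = -10*m^3 + 28*m^2 + 46*m + 8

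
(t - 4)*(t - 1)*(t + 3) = t^3 - 2*t^2 - 11*t + 12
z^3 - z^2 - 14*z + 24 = (z - 3)*(z - 2)*(z + 4)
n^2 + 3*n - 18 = (n - 3)*(n + 6)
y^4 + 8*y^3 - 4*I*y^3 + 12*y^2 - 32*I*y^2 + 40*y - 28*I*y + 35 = (y + 7)*(y - 5*I)*(-I*y + 1)*(I*y + I)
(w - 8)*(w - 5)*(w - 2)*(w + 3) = w^4 - 12*w^3 + 21*w^2 + 118*w - 240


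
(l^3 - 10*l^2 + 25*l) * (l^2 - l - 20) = l^5 - 11*l^4 + 15*l^3 + 175*l^2 - 500*l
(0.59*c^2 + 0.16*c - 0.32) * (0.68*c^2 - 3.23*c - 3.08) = 0.4012*c^4 - 1.7969*c^3 - 2.5516*c^2 + 0.5408*c + 0.9856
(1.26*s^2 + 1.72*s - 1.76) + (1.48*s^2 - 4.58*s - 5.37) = 2.74*s^2 - 2.86*s - 7.13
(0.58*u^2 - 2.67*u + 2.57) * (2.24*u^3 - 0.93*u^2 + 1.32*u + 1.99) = 1.2992*u^5 - 6.5202*u^4 + 9.0055*u^3 - 4.7603*u^2 - 1.9209*u + 5.1143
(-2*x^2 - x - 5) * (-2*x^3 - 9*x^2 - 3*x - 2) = 4*x^5 + 20*x^4 + 25*x^3 + 52*x^2 + 17*x + 10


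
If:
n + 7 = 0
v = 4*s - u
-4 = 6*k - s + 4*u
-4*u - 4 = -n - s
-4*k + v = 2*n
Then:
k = 7/6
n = -7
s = -29/9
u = -32/9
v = -28/3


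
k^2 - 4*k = k*(k - 4)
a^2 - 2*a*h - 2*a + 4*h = (a - 2)*(a - 2*h)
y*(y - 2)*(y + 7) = y^3 + 5*y^2 - 14*y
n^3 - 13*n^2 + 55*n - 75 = (n - 5)^2*(n - 3)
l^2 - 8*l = l*(l - 8)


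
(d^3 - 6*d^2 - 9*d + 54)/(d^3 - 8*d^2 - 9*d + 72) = (d - 6)/(d - 8)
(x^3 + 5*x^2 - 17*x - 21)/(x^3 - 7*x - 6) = (x + 7)/(x + 2)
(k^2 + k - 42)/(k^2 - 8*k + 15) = (k^2 + k - 42)/(k^2 - 8*k + 15)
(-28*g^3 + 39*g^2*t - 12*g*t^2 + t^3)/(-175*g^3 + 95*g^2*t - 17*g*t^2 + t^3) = (4*g^2 - 5*g*t + t^2)/(25*g^2 - 10*g*t + t^2)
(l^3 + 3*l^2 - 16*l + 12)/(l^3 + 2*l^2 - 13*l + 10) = (l + 6)/(l + 5)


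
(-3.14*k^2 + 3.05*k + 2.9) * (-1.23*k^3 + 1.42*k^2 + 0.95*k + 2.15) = 3.8622*k^5 - 8.2103*k^4 - 2.219*k^3 + 0.264499999999999*k^2 + 9.3125*k + 6.235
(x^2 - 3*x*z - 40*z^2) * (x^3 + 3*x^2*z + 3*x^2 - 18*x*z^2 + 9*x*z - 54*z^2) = x^5 + 3*x^4 - 67*x^3*z^2 - 66*x^2*z^3 - 201*x^2*z^2 + 720*x*z^4 - 198*x*z^3 + 2160*z^4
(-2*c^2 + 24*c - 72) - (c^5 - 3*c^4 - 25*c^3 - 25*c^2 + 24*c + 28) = -c^5 + 3*c^4 + 25*c^3 + 23*c^2 - 100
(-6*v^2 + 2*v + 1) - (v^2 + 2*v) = 1 - 7*v^2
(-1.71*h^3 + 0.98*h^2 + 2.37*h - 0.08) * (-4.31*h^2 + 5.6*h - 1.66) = 7.3701*h^5 - 13.7998*h^4 - 1.8881*h^3 + 11.99*h^2 - 4.3822*h + 0.1328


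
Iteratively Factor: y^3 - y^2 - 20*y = (y + 4)*(y^2 - 5*y) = y*(y + 4)*(y - 5)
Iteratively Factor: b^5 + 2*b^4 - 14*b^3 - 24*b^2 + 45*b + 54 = (b - 3)*(b^4 + 5*b^3 + b^2 - 21*b - 18) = (b - 3)*(b - 2)*(b^3 + 7*b^2 + 15*b + 9) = (b - 3)*(b - 2)*(b + 1)*(b^2 + 6*b + 9) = (b - 3)*(b - 2)*(b + 1)*(b + 3)*(b + 3)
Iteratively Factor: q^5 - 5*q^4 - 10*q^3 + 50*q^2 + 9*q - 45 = (q - 3)*(q^4 - 2*q^3 - 16*q^2 + 2*q + 15) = (q - 3)*(q - 1)*(q^3 - q^2 - 17*q - 15) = (q - 5)*(q - 3)*(q - 1)*(q^2 + 4*q + 3) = (q - 5)*(q - 3)*(q - 1)*(q + 1)*(q + 3)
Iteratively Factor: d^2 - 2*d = (d)*(d - 2)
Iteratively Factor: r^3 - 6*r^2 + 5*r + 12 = (r - 3)*(r^2 - 3*r - 4) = (r - 3)*(r + 1)*(r - 4)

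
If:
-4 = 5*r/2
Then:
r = -8/5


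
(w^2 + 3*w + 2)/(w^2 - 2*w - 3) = (w + 2)/(w - 3)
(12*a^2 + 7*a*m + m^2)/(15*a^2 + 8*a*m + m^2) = (4*a + m)/(5*a + m)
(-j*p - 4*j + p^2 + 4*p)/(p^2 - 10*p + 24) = (-j*p - 4*j + p^2 + 4*p)/(p^2 - 10*p + 24)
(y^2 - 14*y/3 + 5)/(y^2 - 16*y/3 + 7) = (3*y - 5)/(3*y - 7)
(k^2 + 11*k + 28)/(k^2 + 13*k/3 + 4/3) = 3*(k + 7)/(3*k + 1)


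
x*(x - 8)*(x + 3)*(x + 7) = x^4 + 2*x^3 - 59*x^2 - 168*x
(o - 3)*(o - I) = o^2 - 3*o - I*o + 3*I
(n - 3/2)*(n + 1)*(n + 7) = n^3 + 13*n^2/2 - 5*n - 21/2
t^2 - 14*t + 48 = (t - 8)*(t - 6)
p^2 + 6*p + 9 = (p + 3)^2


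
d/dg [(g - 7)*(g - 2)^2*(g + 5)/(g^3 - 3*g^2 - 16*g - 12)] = (g^6 - 6*g^5 - 7*g^4 - 120*g^3 + 1400*g^2 - 288*g - 3824)/(g^6 - 6*g^5 - 23*g^4 + 72*g^3 + 328*g^2 + 384*g + 144)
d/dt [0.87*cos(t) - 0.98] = -0.87*sin(t)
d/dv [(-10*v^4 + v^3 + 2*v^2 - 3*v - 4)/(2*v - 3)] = (-60*v^4 + 124*v^3 - 5*v^2 - 12*v + 17)/(4*v^2 - 12*v + 9)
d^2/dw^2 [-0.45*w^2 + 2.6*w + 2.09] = -0.900000000000000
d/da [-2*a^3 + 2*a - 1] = 2 - 6*a^2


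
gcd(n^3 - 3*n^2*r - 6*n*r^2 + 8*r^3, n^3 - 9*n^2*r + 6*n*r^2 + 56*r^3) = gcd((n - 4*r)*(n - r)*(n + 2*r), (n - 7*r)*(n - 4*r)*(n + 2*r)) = -n^2 + 2*n*r + 8*r^2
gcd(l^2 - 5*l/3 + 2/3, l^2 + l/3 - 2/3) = l - 2/3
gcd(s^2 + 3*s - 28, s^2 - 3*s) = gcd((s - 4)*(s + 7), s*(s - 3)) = 1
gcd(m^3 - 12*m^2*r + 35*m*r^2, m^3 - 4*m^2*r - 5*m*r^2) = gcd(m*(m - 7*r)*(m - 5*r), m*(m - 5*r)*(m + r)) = -m^2 + 5*m*r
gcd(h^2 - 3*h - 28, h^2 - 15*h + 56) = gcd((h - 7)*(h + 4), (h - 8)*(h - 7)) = h - 7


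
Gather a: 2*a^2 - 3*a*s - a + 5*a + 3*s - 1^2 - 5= 2*a^2 + a*(4 - 3*s) + 3*s - 6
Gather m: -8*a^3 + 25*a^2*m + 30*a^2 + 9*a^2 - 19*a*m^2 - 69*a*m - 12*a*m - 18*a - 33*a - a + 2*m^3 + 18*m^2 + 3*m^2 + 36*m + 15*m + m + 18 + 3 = -8*a^3 + 39*a^2 - 52*a + 2*m^3 + m^2*(21 - 19*a) + m*(25*a^2 - 81*a + 52) + 21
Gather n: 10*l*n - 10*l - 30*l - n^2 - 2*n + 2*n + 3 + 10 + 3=10*l*n - 40*l - n^2 + 16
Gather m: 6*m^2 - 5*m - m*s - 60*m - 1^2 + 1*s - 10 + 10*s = 6*m^2 + m*(-s - 65) + 11*s - 11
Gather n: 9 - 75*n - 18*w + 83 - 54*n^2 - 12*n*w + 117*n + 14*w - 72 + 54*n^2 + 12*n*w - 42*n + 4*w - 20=0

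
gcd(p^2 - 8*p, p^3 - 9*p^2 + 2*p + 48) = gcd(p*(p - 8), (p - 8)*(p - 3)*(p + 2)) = p - 8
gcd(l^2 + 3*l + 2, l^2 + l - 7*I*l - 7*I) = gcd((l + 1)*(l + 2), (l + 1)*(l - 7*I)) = l + 1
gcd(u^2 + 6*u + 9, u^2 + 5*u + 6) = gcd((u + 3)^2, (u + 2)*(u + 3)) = u + 3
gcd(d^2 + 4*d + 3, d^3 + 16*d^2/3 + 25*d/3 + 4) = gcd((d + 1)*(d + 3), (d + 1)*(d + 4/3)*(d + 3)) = d^2 + 4*d + 3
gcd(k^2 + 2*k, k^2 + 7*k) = k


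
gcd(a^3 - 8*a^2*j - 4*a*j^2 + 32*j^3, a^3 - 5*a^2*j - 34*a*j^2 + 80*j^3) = a^2 - 10*a*j + 16*j^2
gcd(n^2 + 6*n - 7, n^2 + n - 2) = n - 1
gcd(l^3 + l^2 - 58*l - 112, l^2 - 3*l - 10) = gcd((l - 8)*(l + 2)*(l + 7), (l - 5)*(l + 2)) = l + 2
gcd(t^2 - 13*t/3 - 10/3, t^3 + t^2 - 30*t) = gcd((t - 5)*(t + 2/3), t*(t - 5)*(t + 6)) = t - 5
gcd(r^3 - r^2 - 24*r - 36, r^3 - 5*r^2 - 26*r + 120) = r - 6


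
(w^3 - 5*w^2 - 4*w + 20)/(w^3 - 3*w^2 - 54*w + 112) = (w^2 - 3*w - 10)/(w^2 - w - 56)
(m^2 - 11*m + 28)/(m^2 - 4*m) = (m - 7)/m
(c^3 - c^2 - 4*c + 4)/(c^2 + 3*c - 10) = (c^2 + c - 2)/(c + 5)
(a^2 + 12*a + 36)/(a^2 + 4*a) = (a^2 + 12*a + 36)/(a*(a + 4))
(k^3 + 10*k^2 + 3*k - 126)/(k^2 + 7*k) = k + 3 - 18/k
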